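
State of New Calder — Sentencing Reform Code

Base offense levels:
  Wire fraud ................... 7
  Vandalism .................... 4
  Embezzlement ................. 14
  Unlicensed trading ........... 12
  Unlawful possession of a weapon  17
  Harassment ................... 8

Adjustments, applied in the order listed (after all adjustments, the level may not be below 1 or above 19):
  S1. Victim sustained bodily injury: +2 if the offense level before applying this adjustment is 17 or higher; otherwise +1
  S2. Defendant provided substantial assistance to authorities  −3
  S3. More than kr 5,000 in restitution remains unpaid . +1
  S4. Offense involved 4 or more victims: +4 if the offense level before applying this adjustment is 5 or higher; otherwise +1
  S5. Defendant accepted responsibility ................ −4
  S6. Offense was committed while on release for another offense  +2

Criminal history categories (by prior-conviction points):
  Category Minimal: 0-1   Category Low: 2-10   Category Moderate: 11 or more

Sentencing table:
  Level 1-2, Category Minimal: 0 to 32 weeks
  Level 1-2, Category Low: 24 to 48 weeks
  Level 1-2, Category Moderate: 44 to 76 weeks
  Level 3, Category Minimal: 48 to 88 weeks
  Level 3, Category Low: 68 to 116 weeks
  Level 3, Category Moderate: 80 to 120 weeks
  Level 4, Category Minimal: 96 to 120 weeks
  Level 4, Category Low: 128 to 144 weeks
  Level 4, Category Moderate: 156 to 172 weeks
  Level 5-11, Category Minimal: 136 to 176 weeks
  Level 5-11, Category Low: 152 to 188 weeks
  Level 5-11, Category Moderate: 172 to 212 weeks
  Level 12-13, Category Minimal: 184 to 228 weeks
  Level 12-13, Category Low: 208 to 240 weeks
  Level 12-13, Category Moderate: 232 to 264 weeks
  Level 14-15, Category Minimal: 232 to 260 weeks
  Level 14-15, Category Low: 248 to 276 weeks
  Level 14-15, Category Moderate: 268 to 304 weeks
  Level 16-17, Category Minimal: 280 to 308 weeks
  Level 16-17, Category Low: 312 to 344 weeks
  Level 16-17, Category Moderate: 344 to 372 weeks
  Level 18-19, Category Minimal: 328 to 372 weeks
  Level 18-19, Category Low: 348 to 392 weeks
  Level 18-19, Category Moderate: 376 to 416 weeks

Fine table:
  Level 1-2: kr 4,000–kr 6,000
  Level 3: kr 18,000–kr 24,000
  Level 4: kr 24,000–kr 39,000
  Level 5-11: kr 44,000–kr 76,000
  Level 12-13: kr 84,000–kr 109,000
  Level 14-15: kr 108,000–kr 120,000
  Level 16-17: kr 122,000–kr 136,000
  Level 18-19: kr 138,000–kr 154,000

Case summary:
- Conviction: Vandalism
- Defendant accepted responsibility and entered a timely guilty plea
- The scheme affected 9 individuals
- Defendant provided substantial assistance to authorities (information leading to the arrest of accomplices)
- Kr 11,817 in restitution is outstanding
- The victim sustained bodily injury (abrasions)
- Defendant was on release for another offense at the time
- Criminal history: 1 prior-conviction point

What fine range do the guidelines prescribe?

kr 4,000–kr 6,000

Base offense level for vandalism: 4.
S1 applies (level before this adjustment is 4 < 17, so +1): 4 + 1 = 5.
S2 applies: 5 − 3 = 2.
S3 applies: 2 + 1 = 3.
S4 applies (level before this adjustment is 3 < 5, so +1): 3 + 1 = 4.
S5 applies: 4 − 4 = 0.
S6 applies: 0 + 2 = 2.
Final offense level: 2.
Level 2 falls in the 1-2 band.
Fine table: Level 1-2 → kr 4,000–kr 6,000.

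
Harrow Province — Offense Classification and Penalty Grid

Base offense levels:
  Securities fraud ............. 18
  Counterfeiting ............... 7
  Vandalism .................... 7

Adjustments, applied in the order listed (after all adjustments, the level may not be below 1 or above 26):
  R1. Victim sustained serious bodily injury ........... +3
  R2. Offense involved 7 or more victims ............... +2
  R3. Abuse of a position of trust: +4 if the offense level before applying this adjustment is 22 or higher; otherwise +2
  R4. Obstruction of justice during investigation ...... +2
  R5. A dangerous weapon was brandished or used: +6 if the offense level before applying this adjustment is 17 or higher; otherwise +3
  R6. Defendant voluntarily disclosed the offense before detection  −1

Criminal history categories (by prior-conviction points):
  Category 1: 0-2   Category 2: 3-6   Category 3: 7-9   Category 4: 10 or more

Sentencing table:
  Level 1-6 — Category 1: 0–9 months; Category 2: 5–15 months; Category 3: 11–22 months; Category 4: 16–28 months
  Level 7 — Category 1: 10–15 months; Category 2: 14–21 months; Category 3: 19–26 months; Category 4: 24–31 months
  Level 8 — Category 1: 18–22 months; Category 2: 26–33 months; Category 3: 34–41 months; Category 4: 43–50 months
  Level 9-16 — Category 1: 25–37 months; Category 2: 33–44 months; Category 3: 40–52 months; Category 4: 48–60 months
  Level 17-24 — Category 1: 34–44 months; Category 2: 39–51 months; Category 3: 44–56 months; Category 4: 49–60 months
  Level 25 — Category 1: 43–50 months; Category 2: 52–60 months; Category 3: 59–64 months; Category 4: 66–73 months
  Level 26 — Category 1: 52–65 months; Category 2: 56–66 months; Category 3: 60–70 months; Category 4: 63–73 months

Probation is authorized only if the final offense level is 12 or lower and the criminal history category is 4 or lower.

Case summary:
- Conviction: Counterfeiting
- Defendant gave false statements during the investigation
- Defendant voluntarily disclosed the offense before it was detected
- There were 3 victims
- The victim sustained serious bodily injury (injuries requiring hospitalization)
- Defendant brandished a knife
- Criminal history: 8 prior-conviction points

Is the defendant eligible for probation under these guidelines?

Base offense level for counterfeiting: 7.
R1 applies: 7 + 3 = 10.
R2 does not apply.
R3 does not apply.
R4 applies: 10 + 2 = 12.
R5 applies (level before this adjustment is 12 < 17, so +3): 12 + 3 = 15.
R6 applies: 15 − 1 = 14.
Final offense level: 14.
Criminal history: 8 prior points → Category 3 (7-9).
Level 14 falls in the 9-16 band.
Grid: Level 9-16 × Category 3 = 40-52 months.
Probation check: level 14 > 12 and category 3 ≤ 4 → not eligible.

No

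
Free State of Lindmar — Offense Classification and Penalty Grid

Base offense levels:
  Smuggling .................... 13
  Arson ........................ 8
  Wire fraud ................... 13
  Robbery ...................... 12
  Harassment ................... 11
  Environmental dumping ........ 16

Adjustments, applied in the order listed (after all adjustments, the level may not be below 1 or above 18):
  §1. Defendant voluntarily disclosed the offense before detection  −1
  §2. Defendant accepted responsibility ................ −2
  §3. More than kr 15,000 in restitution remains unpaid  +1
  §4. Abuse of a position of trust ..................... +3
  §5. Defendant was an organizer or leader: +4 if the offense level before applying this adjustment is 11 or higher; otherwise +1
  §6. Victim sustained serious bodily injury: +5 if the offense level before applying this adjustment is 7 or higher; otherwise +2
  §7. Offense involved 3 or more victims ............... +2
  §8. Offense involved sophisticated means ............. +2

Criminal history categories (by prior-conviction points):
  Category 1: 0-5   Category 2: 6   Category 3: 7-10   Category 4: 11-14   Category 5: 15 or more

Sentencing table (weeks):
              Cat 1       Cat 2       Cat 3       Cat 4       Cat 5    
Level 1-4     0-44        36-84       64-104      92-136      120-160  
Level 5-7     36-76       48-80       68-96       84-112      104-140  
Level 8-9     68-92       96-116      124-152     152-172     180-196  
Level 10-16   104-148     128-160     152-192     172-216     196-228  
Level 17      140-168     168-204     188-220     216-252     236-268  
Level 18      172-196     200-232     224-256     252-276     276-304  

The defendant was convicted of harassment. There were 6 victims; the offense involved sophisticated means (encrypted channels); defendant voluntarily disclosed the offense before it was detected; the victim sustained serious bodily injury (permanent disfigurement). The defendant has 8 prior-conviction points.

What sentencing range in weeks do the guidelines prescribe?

Base offense level for harassment: 11.
§1 applies: 11 − 1 = 10.
§3 does not apply.
§5 does not apply.
§6 applies (level before this adjustment is 10 ≥ 7, so +5): 10 + 5 = 15.
§7 applies: 15 + 2 = 17.
§8 applies: 17 + 2 = 19.
Level 19 exceeds the maximum of 18; capped at 18.
Final offense level: 18.
Criminal history: 8 prior points → Category 3 (7-10).
Level 18 falls in the 18 band.
Grid: Level 18 × Category 3 = 224-256 weeks.

224-256 weeks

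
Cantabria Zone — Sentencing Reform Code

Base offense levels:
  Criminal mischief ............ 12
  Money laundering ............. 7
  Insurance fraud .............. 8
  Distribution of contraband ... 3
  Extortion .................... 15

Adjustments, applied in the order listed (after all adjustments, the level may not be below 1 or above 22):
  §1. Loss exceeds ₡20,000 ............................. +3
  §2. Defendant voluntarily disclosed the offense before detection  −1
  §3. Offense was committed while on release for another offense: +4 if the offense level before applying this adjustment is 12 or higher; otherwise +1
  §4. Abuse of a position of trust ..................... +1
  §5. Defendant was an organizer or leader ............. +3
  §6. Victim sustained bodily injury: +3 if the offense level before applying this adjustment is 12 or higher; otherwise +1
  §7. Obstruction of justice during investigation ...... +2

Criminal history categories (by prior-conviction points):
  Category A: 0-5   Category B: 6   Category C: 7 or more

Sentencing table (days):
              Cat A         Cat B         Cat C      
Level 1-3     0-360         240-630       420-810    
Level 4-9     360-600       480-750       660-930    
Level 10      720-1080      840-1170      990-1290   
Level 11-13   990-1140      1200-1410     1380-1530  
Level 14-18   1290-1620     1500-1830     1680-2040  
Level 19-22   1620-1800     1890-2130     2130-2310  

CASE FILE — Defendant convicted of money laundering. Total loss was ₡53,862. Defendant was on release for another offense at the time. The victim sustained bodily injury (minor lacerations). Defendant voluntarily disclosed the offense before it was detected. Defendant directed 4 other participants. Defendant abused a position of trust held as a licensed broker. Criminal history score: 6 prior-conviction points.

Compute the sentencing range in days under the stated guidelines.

1500-1830 days

Base offense level for money laundering: 7.
§1 applies: 7 + 3 = 10.
§2 applies: 10 − 1 = 9.
§3 applies (level before this adjustment is 9 < 12, so +1): 9 + 1 = 10.
§4 applies: 10 + 1 = 11.
§5 applies: 11 + 3 = 14.
§6 applies (level before this adjustment is 14 ≥ 12, so +3): 14 + 3 = 17.
Final offense level: 17.
Criminal history: 6 prior points → Category B (6).
Level 17 falls in the 14-18 band.
Grid: Level 14-18 × Category B = 1500-1830 days.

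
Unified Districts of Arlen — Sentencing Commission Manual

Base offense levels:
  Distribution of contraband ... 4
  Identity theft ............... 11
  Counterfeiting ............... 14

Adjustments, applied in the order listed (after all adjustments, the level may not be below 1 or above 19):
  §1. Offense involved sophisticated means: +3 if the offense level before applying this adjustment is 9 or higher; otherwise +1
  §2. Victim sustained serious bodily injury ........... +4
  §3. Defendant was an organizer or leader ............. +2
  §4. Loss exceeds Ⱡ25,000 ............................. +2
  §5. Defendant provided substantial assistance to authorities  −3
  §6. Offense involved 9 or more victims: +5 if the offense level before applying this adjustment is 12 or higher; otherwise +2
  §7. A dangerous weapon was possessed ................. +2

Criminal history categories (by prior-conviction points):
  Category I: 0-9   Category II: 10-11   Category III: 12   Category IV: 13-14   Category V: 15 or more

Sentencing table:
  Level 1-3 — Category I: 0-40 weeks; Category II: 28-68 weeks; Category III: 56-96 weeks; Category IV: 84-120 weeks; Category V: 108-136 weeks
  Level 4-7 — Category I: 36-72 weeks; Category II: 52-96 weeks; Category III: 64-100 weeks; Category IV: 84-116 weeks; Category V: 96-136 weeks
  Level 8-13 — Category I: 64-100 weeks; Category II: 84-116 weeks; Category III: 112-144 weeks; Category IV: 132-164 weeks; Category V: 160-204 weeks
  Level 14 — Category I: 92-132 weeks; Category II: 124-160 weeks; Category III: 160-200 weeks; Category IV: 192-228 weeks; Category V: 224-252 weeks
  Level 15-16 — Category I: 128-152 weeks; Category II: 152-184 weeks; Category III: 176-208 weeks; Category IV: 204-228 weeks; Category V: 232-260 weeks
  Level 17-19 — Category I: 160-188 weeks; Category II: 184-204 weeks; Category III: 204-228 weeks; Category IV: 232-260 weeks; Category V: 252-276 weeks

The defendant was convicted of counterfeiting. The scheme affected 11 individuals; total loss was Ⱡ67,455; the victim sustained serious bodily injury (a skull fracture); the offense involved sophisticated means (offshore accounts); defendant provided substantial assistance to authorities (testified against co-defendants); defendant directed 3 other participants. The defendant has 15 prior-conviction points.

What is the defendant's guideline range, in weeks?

252-276 weeks

Base offense level for counterfeiting: 14.
§1 applies (level before this adjustment is 14 ≥ 9, so +3): 14 + 3 = 17.
§2 applies: 17 + 4 = 21.
§3 applies: 21 + 2 = 23.
§4 applies: 23 + 2 = 25.
§5 applies: 25 − 3 = 22.
§6 applies (level before this adjustment is 22 ≥ 12, so +5): 22 + 5 = 27.
Level 27 exceeds the maximum of 19; capped at 19.
Final offense level: 19.
Criminal history: 15 prior points → Category V (15+).
Level 19 falls in the 17-19 band.
Grid: Level 17-19 × Category V = 252-276 weeks.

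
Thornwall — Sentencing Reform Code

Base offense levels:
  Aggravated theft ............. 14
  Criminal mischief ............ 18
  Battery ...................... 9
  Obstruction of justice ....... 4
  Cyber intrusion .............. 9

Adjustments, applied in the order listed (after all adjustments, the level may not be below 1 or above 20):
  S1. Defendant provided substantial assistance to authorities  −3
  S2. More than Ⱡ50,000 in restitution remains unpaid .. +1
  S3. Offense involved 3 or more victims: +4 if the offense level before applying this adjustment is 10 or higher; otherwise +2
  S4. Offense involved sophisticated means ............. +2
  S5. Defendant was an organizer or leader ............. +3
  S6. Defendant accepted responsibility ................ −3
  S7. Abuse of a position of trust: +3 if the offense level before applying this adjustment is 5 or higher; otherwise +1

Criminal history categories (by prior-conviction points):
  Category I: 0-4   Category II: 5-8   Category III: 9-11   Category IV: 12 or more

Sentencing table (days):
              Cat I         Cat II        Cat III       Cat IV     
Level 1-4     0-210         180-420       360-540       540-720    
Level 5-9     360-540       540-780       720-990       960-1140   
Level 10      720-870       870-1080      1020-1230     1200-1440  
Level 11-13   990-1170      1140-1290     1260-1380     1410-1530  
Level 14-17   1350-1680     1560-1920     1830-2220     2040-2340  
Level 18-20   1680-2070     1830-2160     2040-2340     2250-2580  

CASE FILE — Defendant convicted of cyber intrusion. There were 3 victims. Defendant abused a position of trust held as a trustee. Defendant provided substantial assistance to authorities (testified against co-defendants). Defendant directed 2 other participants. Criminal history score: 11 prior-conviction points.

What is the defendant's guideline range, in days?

1830-2220 days

Base offense level for cyber intrusion: 9.
S1 applies: 9 − 3 = 6.
S2 does not apply.
S3 applies (level before this adjustment is 6 < 10, so +2): 6 + 2 = 8.
S5 applies: 8 + 3 = 11.
S6 does not apply.
S7 applies (level before this adjustment is 11 ≥ 5, so +3): 11 + 3 = 14.
Final offense level: 14.
Criminal history: 11 prior points → Category III (9-11).
Level 14 falls in the 14-17 band.
Grid: Level 14-17 × Category III = 1830-2220 days.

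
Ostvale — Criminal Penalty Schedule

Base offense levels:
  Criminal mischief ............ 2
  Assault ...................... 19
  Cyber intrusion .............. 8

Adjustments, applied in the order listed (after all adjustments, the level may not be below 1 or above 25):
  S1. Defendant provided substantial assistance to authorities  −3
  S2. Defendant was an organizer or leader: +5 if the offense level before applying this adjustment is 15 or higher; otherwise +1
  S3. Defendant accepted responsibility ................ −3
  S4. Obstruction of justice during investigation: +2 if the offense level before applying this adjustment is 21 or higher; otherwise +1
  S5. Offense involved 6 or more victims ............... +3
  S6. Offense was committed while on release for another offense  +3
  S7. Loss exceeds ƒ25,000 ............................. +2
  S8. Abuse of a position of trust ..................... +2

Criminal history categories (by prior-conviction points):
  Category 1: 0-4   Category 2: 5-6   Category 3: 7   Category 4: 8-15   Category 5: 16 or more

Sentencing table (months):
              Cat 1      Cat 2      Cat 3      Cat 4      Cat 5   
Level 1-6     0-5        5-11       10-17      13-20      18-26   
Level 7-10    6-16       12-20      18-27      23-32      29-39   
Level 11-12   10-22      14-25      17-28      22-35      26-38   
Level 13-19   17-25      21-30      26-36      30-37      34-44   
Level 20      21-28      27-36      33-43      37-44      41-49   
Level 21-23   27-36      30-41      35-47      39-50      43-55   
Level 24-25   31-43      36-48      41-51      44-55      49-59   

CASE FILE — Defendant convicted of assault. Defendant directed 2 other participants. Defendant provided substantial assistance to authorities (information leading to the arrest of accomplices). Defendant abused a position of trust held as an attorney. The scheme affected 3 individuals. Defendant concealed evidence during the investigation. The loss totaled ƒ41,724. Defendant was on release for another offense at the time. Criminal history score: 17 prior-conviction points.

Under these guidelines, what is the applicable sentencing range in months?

Base offense level for assault: 19.
S1 applies: 19 − 3 = 16.
S2 applies (level before this adjustment is 16 ≥ 15, so +5): 16 + 5 = 21.
S4 applies (level before this adjustment is 21 ≥ 21, so +2): 21 + 2 = 23.
S6 applies: 23 + 3 = 26.
S7 applies: 26 + 2 = 28.
S8 applies: 28 + 2 = 30.
Level 30 exceeds the maximum of 25; capped at 25.
Final offense level: 25.
Criminal history: 17 prior points → Category 5 (16+).
Level 25 falls in the 24-25 band.
Grid: Level 24-25 × Category 5 = 49-59 months.

49-59 months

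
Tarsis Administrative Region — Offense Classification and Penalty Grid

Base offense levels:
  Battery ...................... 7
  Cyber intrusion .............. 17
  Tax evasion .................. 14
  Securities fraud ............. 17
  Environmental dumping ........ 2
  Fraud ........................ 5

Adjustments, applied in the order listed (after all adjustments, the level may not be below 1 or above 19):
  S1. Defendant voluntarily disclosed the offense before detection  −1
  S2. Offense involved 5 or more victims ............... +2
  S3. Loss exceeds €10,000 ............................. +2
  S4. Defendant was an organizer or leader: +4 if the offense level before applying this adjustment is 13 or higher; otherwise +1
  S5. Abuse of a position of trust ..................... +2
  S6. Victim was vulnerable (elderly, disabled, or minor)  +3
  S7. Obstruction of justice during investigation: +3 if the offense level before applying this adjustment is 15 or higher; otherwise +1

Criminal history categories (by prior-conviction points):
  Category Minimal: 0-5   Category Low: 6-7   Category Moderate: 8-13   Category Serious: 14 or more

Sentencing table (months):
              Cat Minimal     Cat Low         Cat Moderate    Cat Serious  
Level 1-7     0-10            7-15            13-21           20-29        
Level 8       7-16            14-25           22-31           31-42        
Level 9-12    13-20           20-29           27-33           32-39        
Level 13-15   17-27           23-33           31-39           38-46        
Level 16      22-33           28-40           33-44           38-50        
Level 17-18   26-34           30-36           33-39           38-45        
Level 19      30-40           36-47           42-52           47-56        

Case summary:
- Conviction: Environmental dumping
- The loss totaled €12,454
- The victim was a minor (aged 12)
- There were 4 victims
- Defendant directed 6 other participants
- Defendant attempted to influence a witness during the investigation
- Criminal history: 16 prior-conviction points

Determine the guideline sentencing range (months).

Base offense level for environmental dumping: 2.
S3 applies: 2 + 2 = 4.
S4 applies (level before this adjustment is 4 < 13, so +1): 4 + 1 = 5.
S6 applies: 5 + 3 = 8.
S7 applies (level before this adjustment is 8 < 15, so +1): 8 + 1 = 9.
Final offense level: 9.
Criminal history: 16 prior points → Category Serious (14+).
Level 9 falls in the 9-12 band.
Grid: Level 9-12 × Category Serious = 32-39 months.

32-39 months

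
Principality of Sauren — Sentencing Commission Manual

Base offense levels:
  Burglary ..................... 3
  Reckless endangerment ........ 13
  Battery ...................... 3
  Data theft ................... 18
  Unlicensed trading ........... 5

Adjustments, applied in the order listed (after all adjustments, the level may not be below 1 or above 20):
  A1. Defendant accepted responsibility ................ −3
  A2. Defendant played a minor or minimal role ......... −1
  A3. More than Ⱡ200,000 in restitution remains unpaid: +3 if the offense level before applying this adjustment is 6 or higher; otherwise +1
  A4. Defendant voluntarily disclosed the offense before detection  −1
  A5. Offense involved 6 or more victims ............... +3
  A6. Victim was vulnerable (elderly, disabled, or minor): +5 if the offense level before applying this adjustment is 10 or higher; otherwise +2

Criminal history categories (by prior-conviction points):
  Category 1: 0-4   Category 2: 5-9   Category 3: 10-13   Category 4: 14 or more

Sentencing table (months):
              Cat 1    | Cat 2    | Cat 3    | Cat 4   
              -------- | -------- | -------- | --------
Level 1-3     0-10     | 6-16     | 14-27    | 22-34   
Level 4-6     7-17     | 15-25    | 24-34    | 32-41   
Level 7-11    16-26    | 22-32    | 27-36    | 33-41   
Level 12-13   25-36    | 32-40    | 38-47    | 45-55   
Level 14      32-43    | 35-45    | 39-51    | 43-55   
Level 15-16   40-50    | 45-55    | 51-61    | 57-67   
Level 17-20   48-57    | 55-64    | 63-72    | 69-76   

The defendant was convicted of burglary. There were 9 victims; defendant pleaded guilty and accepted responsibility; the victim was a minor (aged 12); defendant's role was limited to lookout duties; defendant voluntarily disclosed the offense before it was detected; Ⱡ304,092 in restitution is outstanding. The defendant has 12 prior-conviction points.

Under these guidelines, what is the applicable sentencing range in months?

Base offense level for burglary: 3.
A1 applies: 3 − 3 = 0.
A2 applies: 0 − 1 = -1.
A3 applies (level before this adjustment is -1 < 6, so +1): -1 + 1 = 0.
A4 applies: 0 − 1 = -1.
A5 applies: -1 + 3 = 2.
A6 applies (level before this adjustment is 2 < 10, so +2): 2 + 2 = 4.
Final offense level: 4.
Criminal history: 12 prior points → Category 3 (10-13).
Level 4 falls in the 4-6 band.
Grid: Level 4-6 × Category 3 = 24-34 months.

24-34 months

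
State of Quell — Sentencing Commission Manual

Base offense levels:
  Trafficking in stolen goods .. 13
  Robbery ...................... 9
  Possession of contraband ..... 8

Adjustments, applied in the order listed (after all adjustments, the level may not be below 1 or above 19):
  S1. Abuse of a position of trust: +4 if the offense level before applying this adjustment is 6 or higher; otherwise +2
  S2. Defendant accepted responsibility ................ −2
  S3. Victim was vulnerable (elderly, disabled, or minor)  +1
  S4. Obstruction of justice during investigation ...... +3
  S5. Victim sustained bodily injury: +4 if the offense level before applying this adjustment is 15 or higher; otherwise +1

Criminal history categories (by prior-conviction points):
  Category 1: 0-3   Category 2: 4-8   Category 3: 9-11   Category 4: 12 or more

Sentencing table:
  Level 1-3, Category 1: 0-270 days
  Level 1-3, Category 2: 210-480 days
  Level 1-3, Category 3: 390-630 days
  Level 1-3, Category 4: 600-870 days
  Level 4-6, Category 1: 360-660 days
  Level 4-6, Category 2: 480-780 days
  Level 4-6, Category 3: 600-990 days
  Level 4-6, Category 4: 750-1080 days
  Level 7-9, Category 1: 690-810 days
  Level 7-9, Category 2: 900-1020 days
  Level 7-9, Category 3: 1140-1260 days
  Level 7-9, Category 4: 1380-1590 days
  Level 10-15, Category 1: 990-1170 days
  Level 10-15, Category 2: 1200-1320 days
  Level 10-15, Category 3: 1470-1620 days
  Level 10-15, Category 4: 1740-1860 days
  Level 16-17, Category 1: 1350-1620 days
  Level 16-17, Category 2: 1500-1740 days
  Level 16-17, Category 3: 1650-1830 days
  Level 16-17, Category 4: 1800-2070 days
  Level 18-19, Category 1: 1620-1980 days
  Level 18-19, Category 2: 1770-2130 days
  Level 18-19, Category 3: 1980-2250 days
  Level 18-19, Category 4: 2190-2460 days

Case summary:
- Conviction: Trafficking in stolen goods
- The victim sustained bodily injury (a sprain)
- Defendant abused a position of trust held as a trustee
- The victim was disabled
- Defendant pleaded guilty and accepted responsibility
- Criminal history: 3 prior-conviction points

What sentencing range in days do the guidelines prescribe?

1620-1980 days

Base offense level for trafficking in stolen goods: 13.
S1 applies (level before this adjustment is 13 ≥ 6, so +4): 13 + 4 = 17.
S2 applies: 17 − 2 = 15.
S3 applies: 15 + 1 = 16.
S4 does not apply.
S5 applies (level before this adjustment is 16 ≥ 15, so +4): 16 + 4 = 20.
Level 20 exceeds the maximum of 19; capped at 19.
Final offense level: 19.
Criminal history: 3 prior points → Category 1 (0-3).
Level 19 falls in the 18-19 band.
Grid: Level 18-19 × Category 1 = 1620-1980 days.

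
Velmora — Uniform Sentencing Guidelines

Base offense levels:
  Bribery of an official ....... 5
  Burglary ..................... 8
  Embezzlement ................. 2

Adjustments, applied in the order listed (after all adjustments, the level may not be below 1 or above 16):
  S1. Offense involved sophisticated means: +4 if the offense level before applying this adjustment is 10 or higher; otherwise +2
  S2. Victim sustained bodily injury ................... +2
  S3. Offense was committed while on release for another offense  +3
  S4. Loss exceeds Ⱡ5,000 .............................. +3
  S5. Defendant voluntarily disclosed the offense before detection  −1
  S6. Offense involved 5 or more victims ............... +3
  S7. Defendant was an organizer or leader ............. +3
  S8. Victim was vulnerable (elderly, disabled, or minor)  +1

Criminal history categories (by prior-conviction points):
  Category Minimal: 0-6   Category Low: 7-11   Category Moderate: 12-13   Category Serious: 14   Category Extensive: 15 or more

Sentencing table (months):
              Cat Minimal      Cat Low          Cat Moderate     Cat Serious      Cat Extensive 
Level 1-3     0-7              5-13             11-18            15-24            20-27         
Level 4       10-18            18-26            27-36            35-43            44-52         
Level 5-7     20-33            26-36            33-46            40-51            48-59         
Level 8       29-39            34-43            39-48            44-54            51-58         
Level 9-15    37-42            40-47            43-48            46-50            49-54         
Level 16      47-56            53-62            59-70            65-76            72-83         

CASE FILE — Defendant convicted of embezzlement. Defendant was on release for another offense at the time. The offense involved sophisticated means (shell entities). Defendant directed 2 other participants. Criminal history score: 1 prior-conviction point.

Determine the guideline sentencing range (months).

Base offense level for embezzlement: 2.
S1 applies (level before this adjustment is 2 < 10, so +2): 2 + 2 = 4.
S3 applies: 4 + 3 = 7.
S4 does not apply.
S5 does not apply.
S6 does not apply.
S7 applies: 7 + 3 = 10.
Final offense level: 10.
Criminal history: 1 prior point → Category Minimal (0-6).
Level 10 falls in the 9-15 band.
Grid: Level 9-15 × Category Minimal = 37-42 months.

37-42 months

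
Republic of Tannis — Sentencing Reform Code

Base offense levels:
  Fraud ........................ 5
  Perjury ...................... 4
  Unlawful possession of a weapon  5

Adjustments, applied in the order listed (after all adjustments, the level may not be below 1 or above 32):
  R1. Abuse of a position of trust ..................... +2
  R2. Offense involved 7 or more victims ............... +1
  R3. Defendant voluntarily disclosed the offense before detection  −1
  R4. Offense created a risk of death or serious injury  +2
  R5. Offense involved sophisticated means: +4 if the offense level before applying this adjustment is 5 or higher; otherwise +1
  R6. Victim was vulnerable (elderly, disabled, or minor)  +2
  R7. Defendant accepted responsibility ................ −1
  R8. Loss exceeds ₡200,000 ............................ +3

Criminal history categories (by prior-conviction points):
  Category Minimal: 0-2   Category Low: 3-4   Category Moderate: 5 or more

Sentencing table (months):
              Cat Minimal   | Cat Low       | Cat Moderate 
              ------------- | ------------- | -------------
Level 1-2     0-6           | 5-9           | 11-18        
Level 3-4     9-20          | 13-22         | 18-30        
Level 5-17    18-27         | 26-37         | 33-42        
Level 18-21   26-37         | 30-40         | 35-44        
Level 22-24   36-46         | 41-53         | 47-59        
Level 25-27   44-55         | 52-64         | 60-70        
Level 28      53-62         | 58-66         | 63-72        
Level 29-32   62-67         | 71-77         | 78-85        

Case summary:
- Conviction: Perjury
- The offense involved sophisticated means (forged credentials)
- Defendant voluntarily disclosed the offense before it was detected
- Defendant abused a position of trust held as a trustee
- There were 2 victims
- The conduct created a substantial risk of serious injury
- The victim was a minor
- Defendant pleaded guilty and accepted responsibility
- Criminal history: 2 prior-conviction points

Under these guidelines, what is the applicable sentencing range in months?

Base offense level for perjury: 4.
R1 applies: 4 + 2 = 6.
R3 applies: 6 − 1 = 5.
R4 applies: 5 + 2 = 7.
R5 applies (level before this adjustment is 7 ≥ 5, so +4): 7 + 4 = 11.
R6 applies: 11 + 2 = 13.
R7 applies: 13 − 1 = 12.
R8 does not apply.
Final offense level: 12.
Criminal history: 2 prior points → Category Minimal (0-2).
Level 12 falls in the 5-17 band.
Grid: Level 5-17 × Category Minimal = 18-27 months.

18-27 months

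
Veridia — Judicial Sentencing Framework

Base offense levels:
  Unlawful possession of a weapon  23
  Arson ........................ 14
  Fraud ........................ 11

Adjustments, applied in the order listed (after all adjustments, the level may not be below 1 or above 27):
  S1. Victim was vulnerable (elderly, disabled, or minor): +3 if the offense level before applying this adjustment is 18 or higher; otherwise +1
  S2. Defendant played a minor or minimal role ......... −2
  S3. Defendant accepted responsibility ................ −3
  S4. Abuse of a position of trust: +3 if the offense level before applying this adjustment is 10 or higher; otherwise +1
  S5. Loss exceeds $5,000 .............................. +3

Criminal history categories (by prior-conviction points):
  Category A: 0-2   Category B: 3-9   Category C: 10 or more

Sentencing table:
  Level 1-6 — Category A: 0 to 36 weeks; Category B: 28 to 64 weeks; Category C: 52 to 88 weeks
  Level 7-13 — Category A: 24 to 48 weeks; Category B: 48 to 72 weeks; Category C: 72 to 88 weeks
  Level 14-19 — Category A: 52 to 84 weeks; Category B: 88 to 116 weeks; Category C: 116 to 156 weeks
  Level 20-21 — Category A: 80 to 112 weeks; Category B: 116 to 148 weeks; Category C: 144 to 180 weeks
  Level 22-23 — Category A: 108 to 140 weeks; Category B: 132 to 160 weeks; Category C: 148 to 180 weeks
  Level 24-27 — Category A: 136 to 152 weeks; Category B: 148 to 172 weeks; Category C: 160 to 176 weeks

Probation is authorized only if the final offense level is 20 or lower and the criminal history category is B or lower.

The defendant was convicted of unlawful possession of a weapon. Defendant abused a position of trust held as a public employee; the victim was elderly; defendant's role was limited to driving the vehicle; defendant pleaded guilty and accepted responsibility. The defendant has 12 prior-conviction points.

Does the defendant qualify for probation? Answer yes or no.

No

Base offense level for unlawful possession of a weapon: 23.
S1 applies (level before this adjustment is 23 ≥ 18, so +3): 23 + 3 = 26.
S2 applies: 26 − 2 = 24.
S3 applies: 24 − 3 = 21.
S4 applies (level before this adjustment is 21 ≥ 10, so +3): 21 + 3 = 24.
S5 does not apply.
Final offense level: 24.
Criminal history: 12 prior points → Category C (10+).
Level 24 falls in the 24-27 band.
Grid: Level 24-27 × Category C = 160-176 weeks.
Probation check: level 24 > 20 and category C > B → not eligible.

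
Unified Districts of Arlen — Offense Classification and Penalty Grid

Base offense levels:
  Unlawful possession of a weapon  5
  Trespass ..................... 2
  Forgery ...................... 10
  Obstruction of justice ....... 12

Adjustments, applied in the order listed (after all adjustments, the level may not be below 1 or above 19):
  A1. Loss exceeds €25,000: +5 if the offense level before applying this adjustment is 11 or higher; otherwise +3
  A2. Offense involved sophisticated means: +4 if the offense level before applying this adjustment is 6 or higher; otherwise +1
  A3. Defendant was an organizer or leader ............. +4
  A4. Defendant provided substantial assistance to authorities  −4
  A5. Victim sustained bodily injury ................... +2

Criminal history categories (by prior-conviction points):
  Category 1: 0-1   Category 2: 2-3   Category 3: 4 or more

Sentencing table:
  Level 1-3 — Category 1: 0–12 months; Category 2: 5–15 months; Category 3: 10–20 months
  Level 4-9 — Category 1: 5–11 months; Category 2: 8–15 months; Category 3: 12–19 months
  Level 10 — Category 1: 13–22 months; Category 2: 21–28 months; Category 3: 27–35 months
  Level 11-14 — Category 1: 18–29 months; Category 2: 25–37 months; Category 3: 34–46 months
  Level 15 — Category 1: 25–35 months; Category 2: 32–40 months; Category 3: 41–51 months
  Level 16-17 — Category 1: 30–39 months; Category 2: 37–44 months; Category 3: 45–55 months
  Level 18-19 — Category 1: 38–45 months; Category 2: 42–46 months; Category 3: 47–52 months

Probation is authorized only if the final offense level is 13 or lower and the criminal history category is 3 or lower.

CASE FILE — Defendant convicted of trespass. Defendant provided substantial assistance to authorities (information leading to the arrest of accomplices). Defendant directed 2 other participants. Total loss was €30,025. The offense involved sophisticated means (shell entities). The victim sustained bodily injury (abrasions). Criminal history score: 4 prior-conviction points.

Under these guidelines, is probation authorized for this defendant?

Yes

Base offense level for trespass: 2.
A1 applies (level before this adjustment is 2 < 11, so +3): 2 + 3 = 5.
A2 applies (level before this adjustment is 5 < 6, so +1): 5 + 1 = 6.
A3 applies: 6 + 4 = 10.
A4 applies: 10 − 4 = 6.
A5 applies: 6 + 2 = 8.
Final offense level: 8.
Criminal history: 4 prior points → Category 3 (4+).
Level 8 falls in the 4-9 band.
Grid: Level 4-9 × Category 3 = 12-19 months.
Probation check: level 8 ≤ 13 and category 3 ≤ 3 → eligible.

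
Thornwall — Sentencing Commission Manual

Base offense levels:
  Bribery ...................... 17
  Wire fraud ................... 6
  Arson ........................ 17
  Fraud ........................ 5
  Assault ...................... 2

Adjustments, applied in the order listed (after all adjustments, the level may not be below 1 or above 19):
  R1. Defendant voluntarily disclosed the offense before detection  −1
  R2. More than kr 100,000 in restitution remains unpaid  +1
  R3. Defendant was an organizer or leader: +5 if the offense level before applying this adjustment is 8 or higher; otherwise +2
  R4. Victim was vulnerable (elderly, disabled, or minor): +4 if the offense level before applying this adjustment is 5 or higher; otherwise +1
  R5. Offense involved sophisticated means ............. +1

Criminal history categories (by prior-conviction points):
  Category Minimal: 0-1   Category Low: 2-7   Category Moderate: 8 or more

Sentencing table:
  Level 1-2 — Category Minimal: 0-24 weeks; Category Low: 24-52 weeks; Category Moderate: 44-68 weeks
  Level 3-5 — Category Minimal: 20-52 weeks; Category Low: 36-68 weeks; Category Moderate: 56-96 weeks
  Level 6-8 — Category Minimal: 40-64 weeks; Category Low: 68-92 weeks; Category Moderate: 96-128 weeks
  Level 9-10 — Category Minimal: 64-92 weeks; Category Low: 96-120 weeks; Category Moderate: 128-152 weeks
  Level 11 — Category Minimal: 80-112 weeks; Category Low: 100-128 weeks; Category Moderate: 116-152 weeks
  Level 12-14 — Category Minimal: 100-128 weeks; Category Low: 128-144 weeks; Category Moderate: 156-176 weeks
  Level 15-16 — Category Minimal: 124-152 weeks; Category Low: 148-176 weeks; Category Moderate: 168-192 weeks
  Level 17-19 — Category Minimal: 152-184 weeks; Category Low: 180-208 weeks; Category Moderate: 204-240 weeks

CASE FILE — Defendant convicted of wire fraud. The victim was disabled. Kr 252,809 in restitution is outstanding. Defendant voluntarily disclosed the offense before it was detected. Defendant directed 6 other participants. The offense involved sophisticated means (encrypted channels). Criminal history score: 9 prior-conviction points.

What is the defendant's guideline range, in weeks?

156-176 weeks

Base offense level for wire fraud: 6.
R1 applies: 6 − 1 = 5.
R2 applies: 5 + 1 = 6.
R3 applies (level before this adjustment is 6 < 8, so +2): 6 + 2 = 8.
R4 applies (level before this adjustment is 8 ≥ 5, so +4): 8 + 4 = 12.
R5 applies: 12 + 1 = 13.
Final offense level: 13.
Criminal history: 9 prior points → Category Moderate (8+).
Level 13 falls in the 12-14 band.
Grid: Level 12-14 × Category Moderate = 156-176 weeks.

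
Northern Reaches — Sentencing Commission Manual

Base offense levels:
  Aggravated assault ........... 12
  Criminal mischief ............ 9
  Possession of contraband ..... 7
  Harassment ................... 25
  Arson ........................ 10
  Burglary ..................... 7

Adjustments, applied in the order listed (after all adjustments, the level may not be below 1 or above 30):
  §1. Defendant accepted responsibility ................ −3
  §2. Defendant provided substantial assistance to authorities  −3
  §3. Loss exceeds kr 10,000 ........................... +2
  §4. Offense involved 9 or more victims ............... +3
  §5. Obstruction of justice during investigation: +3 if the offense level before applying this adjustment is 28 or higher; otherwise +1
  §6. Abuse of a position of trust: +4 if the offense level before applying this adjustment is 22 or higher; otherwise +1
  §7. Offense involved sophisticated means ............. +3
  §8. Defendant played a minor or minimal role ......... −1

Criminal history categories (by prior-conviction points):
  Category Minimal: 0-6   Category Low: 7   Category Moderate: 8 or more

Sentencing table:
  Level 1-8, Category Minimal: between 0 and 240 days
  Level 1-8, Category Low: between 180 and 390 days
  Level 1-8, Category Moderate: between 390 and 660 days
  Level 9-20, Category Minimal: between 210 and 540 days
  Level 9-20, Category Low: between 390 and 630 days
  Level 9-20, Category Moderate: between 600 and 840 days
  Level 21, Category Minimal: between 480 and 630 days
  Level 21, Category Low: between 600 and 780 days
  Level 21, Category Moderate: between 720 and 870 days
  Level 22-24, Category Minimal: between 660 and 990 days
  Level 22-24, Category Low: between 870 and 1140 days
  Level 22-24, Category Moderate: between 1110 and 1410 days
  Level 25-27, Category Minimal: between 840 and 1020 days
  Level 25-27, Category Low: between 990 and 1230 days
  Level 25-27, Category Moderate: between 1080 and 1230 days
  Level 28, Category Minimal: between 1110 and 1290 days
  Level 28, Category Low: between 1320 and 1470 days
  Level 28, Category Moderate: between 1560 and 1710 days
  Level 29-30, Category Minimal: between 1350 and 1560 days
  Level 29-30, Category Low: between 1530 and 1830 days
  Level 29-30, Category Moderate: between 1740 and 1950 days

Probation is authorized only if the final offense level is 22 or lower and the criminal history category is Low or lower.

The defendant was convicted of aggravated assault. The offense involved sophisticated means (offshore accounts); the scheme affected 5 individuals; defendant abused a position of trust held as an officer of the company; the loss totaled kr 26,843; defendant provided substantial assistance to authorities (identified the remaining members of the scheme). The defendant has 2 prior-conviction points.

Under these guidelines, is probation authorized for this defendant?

Base offense level for aggravated assault: 12.
§1 does not apply.
§2 applies: 12 − 3 = 9.
§3 applies: 9 + 2 = 11.
§5 does not apply.
§6 applies (level before this adjustment is 11 < 22, so +1): 11 + 1 = 12.
§7 applies: 12 + 3 = 15.
§8 does not apply.
Final offense level: 15.
Criminal history: 2 prior points → Category Minimal (0-6).
Level 15 falls in the 9-20 band.
Grid: Level 9-20 × Category Minimal = 210-540 days.
Probation check: level 15 ≤ 22 and category Minimal ≤ Low → eligible.

Yes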